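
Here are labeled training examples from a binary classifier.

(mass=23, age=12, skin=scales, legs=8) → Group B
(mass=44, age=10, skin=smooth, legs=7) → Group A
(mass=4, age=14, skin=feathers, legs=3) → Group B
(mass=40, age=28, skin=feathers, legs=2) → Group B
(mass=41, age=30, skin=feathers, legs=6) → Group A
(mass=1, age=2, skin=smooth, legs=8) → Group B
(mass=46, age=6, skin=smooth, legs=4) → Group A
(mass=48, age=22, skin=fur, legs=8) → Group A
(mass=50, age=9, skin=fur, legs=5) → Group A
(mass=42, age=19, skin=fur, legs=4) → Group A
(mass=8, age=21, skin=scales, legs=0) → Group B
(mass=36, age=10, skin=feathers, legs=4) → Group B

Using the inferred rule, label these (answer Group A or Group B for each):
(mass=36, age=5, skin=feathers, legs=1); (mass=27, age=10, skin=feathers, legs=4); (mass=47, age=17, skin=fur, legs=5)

The pattern is that an item is 'Group A' exactly when: mass ≥ 41.

Group B, Group B, Group A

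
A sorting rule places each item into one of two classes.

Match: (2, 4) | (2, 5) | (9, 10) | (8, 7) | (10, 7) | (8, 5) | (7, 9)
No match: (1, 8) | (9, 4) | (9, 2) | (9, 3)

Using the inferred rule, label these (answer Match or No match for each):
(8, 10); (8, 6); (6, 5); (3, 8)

The common property of the 'Match' items is: |first − second| ≤ 3. No 'No match' item has it.
(8, 10) — |8−10| = 2, hence Match.
(8, 6) — |8−6| = 2, hence Match.
(6, 5) — |6−5| = 1, hence Match.
(3, 8) — |3−8| = 5, hence No match.

Match, Match, Match, No match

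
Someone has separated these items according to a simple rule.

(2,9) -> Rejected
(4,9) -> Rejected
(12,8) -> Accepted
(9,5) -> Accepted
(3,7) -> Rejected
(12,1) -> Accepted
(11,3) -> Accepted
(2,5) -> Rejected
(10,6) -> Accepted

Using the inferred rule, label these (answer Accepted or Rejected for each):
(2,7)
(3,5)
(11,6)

Rejected, Rejected, Accepted

The simplest hypothesis consistent with all the labels is: first > second.
(2,7): Rejected (2 < 7). (3,5): Rejected (3 < 5). (11,6): Accepted (11 > 6).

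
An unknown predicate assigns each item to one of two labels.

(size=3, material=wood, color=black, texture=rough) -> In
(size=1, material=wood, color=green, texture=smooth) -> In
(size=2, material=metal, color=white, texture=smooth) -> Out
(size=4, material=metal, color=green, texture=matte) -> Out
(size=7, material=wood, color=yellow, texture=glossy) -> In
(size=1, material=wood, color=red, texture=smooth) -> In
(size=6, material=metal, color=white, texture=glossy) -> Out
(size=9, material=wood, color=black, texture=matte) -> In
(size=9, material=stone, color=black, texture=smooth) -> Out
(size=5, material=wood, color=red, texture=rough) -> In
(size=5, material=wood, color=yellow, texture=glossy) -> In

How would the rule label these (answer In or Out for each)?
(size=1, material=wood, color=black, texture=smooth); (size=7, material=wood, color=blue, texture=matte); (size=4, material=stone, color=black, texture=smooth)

In, In, Out

'In' ⟺ material is wood.
(size=1, material=wood, color=black, texture=smooth): material is wood — has this property, so In.
(size=7, material=wood, color=blue, texture=matte): material is wood — has this property, so In.
(size=4, material=stone, color=black, texture=smooth): material is stone — doesn't match, so Out.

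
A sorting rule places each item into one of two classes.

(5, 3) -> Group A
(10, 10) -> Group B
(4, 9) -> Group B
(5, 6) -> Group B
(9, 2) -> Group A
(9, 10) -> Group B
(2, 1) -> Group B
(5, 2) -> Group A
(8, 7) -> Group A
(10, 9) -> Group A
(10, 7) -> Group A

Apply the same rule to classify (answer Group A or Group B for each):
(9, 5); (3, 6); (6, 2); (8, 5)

One predicate separates the groups cleanly: first > second AND sum ≥ 7.
(9, 5): 9 > 5, 9+5 = 14, has this property → Group A. (3, 6): 3 < 6, 3+6 = 9, does not satisfy this → Group B. (6, 2): 6 > 2, 6+2 = 8, has this property → Group A. (8, 5): 8 > 5, 8+5 = 13, has this property → Group A.

Group A, Group B, Group A, Group A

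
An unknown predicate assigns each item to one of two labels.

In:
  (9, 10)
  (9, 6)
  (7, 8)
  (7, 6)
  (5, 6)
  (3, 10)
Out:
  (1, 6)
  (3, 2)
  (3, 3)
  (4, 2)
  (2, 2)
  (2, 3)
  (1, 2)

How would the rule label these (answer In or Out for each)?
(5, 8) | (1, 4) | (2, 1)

The pattern is that an item is 'In' exactly when: sum ≥ 11.
(5, 8): In (5+8 = 13). (1, 4): Out (1+4 = 5). (2, 1): Out (2+1 = 3).

In, Out, Out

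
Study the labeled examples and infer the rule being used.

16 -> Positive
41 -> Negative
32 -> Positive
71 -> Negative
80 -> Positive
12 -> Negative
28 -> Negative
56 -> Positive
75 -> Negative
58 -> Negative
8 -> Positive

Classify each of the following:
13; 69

Negative, Negative

A rule that fits every label: multiple of 8 — true of each 'Positive' example, false of each 'Negative' one.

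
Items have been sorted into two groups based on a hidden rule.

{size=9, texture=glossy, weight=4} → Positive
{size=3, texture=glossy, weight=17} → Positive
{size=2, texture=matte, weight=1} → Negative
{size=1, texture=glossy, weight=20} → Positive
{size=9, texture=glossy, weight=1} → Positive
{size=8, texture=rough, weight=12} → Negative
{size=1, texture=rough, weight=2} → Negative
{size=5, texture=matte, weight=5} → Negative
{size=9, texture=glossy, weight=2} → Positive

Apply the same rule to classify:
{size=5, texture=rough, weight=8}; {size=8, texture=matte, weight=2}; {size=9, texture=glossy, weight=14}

Rule: texture is glossy. This holds for each 'Positive' example and fails for each 'Negative' one.

Negative, Negative, Positive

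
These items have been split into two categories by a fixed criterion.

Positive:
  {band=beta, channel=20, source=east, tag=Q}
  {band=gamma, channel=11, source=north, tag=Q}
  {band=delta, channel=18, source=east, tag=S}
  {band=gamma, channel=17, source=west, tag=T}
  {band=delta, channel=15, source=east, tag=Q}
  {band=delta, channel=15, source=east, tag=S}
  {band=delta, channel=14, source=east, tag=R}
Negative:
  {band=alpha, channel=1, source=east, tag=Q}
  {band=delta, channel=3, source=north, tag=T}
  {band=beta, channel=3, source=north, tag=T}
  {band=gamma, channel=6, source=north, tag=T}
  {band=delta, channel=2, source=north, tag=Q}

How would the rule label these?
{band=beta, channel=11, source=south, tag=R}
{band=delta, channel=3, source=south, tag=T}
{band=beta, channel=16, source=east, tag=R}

Positive, Negative, Positive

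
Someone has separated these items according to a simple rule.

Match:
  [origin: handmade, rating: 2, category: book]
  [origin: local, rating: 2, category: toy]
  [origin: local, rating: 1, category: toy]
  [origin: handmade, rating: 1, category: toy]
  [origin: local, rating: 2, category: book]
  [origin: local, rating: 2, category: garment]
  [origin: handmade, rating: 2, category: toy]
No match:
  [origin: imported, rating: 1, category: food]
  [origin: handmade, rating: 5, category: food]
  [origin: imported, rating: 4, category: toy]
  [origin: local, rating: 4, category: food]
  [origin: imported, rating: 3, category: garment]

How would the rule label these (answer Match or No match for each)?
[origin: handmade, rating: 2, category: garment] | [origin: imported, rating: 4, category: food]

The classifier is using: category is not food AND rating ≤ 2.
[origin: handmade, rating: 2, category: garment]: Match (category is garment, rating = 2).
[origin: imported, rating: 4, category: food]: No match (category is food, rating = 4).

Match, No match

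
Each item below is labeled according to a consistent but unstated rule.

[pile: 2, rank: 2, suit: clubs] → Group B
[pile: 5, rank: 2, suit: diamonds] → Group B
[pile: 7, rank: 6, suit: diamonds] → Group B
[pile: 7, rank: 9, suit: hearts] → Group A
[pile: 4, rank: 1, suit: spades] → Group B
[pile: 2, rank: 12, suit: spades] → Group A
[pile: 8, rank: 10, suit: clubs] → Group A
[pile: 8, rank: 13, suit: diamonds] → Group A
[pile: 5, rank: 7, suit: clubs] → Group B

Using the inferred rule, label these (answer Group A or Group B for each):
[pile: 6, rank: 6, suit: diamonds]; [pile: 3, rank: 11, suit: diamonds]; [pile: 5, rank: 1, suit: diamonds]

Group B, Group A, Group B

The distinguishing property — rank ≥ 9 — holds for all the 'Group A' cases and none of the 'Group B' cases.
[pile: 6, rank: 6, suit: diamonds] → rank = 6 → Group B. [pile: 3, rank: 11, suit: diamonds] → rank = 11 → Group A. [pile: 5, rank: 1, suit: diamonds] → rank = 1 → Group B.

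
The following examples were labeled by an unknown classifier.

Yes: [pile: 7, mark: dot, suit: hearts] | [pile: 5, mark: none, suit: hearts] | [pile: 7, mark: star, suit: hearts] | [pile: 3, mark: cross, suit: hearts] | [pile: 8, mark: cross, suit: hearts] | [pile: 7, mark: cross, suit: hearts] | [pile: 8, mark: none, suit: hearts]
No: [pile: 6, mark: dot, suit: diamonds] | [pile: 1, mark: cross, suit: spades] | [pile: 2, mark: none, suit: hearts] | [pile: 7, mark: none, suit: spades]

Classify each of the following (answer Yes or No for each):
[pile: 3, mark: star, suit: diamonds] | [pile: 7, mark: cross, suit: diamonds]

A rule that fits every label: suit is hearts AND pile ≥ 3 — true of each 'Yes' example, false of each 'No' one.
No: [pile: 3, mark: star, suit: diamonds], since suit is diamonds, pile = 3. No: [pile: 7, mark: cross, suit: diamonds], since suit is diamonds, pile = 7.

No, No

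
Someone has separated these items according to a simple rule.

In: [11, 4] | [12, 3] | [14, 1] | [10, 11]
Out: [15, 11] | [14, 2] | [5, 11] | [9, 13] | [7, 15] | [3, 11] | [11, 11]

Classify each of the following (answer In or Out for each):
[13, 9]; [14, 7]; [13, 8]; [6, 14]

Out, In, In, Out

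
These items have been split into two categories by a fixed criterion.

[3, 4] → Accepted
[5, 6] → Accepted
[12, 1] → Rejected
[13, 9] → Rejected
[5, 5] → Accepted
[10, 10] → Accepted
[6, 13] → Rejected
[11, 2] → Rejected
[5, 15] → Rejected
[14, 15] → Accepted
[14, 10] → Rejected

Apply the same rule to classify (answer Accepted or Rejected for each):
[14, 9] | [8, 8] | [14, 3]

Rejected, Accepted, Rejected

All 'Accepted' examples share one property — |first − second| ≤ 1 — and every 'Rejected' example lacks it.
[14, 9] → |14−9| = 5 → Rejected. [8, 8] → |8−8| = 0 → Accepted. [14, 3] → |14−3| = 11 → Rejected.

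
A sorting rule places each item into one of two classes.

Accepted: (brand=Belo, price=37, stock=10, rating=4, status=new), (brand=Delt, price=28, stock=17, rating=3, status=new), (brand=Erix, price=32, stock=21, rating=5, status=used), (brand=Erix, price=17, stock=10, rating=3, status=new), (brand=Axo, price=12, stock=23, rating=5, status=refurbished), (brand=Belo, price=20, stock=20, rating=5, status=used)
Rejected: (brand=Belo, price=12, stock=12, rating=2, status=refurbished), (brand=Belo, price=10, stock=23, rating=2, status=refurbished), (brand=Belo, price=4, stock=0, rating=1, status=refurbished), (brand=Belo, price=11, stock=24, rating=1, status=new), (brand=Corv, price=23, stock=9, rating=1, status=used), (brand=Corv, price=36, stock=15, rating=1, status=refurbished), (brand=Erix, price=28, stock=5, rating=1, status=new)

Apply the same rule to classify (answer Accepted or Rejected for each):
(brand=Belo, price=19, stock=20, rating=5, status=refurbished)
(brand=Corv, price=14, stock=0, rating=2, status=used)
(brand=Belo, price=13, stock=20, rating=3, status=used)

Accepted, Rejected, Accepted

'Accepted' ⟺ rating ≥ 3.
(brand=Belo, price=19, stock=20, rating=5, status=refurbished): Accepted (rating = 5).
(brand=Corv, price=14, stock=0, rating=2, status=used): Rejected (rating = 2).
(brand=Belo, price=13, stock=20, rating=3, status=used): Accepted (rating = 3).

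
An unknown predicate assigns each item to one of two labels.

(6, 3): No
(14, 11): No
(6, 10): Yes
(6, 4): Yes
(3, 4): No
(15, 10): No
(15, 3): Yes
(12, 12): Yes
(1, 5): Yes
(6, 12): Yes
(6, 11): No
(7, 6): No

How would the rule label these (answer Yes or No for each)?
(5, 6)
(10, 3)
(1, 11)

No, No, Yes

The common property of the 'Yes' items is: sum is even. No 'No' item has it.
(5, 6) — 5+6 = 11, hence No.
(10, 3) — 10+3 = 13, hence No.
(1, 11) — 1+11 = 12, hence Yes.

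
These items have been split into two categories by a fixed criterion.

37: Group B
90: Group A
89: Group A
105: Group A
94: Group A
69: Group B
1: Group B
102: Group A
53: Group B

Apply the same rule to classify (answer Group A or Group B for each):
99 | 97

A rule that fits every label: at least 89 — true of each 'Group A' example, false of each 'Group B' one.
99: 99 ≥ 89 — passes, so Group A.
97: 97 ≥ 89 — passes, so Group A.

Group A, Group A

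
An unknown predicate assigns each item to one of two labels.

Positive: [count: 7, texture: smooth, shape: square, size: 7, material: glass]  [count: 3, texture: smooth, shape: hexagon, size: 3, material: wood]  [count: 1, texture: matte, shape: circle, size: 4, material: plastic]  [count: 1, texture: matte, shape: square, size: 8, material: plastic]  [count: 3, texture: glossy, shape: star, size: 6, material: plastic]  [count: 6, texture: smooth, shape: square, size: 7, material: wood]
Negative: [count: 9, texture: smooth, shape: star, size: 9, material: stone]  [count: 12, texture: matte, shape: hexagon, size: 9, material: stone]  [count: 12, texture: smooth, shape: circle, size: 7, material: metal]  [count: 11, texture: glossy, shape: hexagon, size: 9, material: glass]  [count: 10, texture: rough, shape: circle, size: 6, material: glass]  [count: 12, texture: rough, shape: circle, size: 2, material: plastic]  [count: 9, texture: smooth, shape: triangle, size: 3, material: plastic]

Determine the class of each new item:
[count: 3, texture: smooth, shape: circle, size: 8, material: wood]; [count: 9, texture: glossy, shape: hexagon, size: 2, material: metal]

'Positive' ⟺ count ≤ 7.
Positive: [count: 3, texture: smooth, shape: circle, size: 8, material: wood], since count = 3.
Negative: [count: 9, texture: glossy, shape: hexagon, size: 2, material: metal], since count = 9.

Positive, Negative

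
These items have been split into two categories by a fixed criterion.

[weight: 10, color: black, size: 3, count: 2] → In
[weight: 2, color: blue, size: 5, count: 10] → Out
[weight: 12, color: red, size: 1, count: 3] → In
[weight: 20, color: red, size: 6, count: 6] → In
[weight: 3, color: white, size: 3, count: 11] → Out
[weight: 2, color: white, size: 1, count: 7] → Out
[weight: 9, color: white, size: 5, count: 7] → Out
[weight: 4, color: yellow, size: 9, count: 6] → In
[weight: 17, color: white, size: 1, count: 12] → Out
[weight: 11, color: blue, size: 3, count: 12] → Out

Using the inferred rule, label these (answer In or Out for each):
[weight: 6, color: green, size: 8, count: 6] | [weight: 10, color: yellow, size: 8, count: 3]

In, In

The simplest hypothesis consistent with all the labels is: count ≤ 6.
[weight: 6, color: green, size: 8, count: 6]: count = 6, satisfies this → In. [weight: 10, color: yellow, size: 8, count: 3]: count = 3, satisfies this → In.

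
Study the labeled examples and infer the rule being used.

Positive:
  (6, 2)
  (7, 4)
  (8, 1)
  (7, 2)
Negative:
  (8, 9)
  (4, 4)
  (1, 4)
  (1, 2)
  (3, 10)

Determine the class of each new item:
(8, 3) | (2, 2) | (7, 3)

The common property of the 'Positive' items is: first > second. No 'Negative' item has it.
Positive: (8, 3), since 8 > 3. Negative: (2, 2), since 2 = 2. Positive: (7, 3), since 7 > 3.

Positive, Negative, Positive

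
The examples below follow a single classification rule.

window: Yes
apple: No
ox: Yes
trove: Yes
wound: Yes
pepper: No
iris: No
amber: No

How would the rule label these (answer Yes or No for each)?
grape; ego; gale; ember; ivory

No, Yes, No, No, Yes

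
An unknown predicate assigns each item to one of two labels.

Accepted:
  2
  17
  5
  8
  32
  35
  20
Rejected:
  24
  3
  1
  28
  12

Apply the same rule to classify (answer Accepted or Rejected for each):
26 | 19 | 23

The common property of the 'Accepted' items is: ≡ 2 (mod 3). No 'Rejected' item has it.
Accepted: 26, since 26 mod 3 = 2.
Rejected: 19, since 19 mod 3 = 1.
Accepted: 23, since 23 mod 3 = 2.

Accepted, Rejected, Accepted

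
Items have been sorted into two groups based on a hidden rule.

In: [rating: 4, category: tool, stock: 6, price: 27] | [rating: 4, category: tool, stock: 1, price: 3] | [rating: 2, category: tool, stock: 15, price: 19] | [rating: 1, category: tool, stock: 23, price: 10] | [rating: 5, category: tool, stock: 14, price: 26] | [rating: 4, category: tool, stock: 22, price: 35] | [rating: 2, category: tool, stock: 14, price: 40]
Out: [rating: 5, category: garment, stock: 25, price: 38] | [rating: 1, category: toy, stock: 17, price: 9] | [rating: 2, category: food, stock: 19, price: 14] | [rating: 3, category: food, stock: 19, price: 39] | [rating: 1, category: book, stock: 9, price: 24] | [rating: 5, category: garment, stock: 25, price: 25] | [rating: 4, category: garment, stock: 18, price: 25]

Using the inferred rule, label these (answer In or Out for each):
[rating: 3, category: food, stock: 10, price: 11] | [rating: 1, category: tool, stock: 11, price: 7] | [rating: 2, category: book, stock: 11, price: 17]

Out, In, Out

The distinguishing property — category is tool — holds for all the 'In' cases and none of the 'Out' cases.
[rating: 3, category: food, stock: 10, price: 11]: category is food — fails this test, so Out. [rating: 1, category: tool, stock: 11, price: 7]: category is tool — meets the rule, so In. [rating: 2, category: book, stock: 11, price: 17]: category is book — fails this test, so Out.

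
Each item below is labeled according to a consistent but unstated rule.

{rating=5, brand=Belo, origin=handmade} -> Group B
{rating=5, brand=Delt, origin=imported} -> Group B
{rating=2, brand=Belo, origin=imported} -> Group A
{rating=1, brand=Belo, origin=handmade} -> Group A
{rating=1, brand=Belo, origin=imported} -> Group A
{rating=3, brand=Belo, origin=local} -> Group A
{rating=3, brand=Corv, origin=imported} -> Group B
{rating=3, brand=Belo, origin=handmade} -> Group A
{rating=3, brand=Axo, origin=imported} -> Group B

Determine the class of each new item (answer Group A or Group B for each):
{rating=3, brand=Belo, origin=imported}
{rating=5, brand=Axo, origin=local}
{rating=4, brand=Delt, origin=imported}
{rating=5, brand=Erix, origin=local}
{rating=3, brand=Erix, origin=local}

Every 'Group A' example satisfies: brand is Belo AND rating ≤ 3. None of the 'Group B' examples do.

Group A, Group B, Group B, Group B, Group B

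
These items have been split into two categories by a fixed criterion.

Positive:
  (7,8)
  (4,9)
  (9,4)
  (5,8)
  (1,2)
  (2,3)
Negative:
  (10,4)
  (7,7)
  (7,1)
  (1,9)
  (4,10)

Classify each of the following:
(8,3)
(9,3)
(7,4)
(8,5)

The distinguishing property — sum is odd — holds for all the 'Positive' cases and none of the 'Negative' cases.

Positive, Negative, Positive, Positive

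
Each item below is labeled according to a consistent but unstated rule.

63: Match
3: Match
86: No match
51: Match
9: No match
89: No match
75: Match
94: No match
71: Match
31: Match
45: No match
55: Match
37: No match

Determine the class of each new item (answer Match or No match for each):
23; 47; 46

Match, Match, No match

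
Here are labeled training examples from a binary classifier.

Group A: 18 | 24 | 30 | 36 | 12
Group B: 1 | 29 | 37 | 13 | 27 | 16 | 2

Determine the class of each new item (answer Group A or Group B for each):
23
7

Group B, Group B

One predicate separates the groups cleanly: multiple of 6.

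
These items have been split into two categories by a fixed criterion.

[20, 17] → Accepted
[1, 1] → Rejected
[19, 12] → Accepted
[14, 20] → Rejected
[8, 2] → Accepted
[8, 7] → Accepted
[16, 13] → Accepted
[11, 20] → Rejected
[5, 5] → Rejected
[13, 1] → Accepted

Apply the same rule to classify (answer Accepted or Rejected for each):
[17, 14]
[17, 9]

Every 'Accepted' example satisfies: first > second. None of the 'Rejected' examples do.
Accepted: [17, 14], since 17 > 14.
Accepted: [17, 9], since 17 > 9.

Accepted, Accepted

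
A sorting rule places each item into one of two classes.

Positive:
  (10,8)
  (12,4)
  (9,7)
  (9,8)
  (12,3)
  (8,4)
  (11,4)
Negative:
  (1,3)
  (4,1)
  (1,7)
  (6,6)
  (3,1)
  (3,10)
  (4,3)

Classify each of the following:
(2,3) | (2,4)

All 'Positive' examples share one property — first ≥ 7 — and every 'Negative' example lacks it.

Negative, Negative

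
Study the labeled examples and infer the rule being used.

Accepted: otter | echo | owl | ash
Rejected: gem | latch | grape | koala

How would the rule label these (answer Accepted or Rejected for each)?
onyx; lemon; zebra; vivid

Accepted, Rejected, Rejected, Rejected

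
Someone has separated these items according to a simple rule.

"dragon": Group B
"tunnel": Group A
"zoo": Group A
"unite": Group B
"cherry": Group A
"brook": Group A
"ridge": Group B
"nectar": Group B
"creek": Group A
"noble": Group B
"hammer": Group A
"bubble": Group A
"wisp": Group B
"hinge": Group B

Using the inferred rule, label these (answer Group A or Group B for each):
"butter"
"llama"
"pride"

Group A, Group A, Group B

The simplest hypothesis consistent with all the labels is: has a double letter.
"butter" → 'tt' doubled → Group A.
"llama" → 'll' doubled → Group A.
"pride" → no doubled letter → Group B.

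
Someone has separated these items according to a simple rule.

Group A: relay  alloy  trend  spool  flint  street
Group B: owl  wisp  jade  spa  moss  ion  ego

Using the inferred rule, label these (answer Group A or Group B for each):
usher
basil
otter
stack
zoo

Every 'Group A' example satisfies: length ≥ 5. None of the 'Group B' examples do.

Group A, Group A, Group A, Group A, Group B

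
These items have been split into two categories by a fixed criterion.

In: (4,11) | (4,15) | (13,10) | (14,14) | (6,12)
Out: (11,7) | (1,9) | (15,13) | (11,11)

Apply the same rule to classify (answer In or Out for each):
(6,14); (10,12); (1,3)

In, In, Out

The pattern is that an item is 'In' exactly when: product is even.
(6,14) — 6·14 = 84, hence In.
(10,12) — 10·12 = 120, hence In.
(1,3) — 1·3 = 3, hence Out.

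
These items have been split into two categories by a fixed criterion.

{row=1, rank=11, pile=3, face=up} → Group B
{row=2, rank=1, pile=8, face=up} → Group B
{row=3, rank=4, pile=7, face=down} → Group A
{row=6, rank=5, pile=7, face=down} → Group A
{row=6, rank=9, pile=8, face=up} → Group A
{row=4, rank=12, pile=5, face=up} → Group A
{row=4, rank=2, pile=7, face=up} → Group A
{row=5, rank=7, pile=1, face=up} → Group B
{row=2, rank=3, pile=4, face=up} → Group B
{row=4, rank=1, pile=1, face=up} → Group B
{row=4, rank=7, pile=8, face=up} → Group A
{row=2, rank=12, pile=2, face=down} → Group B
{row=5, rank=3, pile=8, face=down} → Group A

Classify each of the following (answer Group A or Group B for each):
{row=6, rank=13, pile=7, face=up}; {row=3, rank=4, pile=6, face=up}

The pattern is that an item is 'Group A' exactly when: row ≥ 3 AND pile ≥ 2.
{row=6, rank=13, pile=7, face=up} → row = 6, pile = 7 → Group A. {row=3, rank=4, pile=6, face=up} → row = 3, pile = 6 → Group A.

Group A, Group A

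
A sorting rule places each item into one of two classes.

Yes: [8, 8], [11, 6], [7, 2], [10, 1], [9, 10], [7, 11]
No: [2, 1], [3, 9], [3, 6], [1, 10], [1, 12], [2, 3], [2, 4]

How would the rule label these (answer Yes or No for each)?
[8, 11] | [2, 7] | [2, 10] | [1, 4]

Yes, No, No, No

One predicate separates the groups cleanly: first ≥ 4.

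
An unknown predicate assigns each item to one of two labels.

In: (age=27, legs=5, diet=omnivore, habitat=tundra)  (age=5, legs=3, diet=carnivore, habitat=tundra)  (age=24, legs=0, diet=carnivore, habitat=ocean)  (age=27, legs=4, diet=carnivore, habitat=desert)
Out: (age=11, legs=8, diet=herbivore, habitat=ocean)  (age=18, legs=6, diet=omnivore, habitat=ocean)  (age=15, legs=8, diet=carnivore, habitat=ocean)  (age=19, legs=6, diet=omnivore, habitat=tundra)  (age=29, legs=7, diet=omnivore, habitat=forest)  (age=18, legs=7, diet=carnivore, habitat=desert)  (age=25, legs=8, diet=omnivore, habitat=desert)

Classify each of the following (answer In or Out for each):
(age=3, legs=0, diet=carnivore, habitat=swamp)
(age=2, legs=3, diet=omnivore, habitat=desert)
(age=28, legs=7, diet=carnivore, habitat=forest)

The pattern is that an item is 'In' exactly when: legs ≤ 5.
In: (age=3, legs=0, diet=carnivore, habitat=swamp), since legs = 0. In: (age=2, legs=3, diet=omnivore, habitat=desert), since legs = 3. Out: (age=28, legs=7, diet=carnivore, habitat=forest), since legs = 7.

In, In, Out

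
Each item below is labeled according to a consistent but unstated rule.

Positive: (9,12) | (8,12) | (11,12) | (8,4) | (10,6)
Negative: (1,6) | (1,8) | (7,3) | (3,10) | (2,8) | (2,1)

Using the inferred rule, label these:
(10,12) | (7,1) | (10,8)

Positive, Negative, Positive

One predicate separates the groups cleanly: first ≥ 8.
(10,12): Positive (first 10). (7,1): Negative (first 7). (10,8): Positive (first 10).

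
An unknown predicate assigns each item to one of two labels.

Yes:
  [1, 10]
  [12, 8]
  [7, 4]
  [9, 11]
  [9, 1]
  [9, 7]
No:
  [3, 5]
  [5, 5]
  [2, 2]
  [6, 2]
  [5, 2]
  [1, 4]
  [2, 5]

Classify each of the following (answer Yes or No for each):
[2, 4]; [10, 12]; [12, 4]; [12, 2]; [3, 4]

The simplest hypothesis consistent with all the labels is: max ≥ 7.
[2, 4]: max 4 — does not fit, so No. [10, 12]: max 12 — checks out, so Yes. [12, 4]: max 12 — checks out, so Yes. [12, 2]: max 12 — checks out, so Yes. [3, 4]: max 4 — does not fit, so No.

No, Yes, Yes, Yes, No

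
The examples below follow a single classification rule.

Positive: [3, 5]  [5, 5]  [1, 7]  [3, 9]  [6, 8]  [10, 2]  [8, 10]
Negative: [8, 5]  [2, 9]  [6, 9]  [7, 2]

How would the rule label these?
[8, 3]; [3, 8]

Negative, Negative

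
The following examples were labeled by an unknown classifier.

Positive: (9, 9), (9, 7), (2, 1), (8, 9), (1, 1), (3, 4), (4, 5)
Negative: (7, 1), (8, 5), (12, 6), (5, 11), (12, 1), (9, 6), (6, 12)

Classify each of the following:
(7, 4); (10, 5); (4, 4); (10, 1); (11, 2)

Rule: |first − second| ≤ 2. This holds for each 'Positive' example and fails for each 'Negative' one.
Negative: (7, 4), since |7−4| = 3. Negative: (10, 5), since |10−5| = 5. Positive: (4, 4), since |4−4| = 0. Negative: (10, 1), since |10−1| = 9. Negative: (11, 2), since |11−2| = 9.

Negative, Negative, Positive, Negative, Negative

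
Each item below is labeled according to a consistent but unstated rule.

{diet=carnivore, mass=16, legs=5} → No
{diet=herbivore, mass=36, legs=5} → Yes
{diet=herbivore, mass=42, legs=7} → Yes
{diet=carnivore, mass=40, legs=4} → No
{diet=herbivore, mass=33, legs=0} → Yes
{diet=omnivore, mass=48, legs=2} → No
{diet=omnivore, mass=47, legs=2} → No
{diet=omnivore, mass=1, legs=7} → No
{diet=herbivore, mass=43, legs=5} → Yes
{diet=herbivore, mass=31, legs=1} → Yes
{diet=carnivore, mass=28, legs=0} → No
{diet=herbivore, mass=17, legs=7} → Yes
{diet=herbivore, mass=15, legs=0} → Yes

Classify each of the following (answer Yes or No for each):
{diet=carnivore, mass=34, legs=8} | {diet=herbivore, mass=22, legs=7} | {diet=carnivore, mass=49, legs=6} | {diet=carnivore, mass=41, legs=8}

The distinguishing property — diet is herbivore — holds for all the 'Yes' cases and none of the 'No' cases.
No: {diet=carnivore, mass=34, legs=8}, since diet is carnivore. Yes: {diet=herbivore, mass=22, legs=7}, since diet is herbivore. No: {diet=carnivore, mass=49, legs=6}, since diet is carnivore. No: {diet=carnivore, mass=41, legs=8}, since diet is carnivore.

No, Yes, No, No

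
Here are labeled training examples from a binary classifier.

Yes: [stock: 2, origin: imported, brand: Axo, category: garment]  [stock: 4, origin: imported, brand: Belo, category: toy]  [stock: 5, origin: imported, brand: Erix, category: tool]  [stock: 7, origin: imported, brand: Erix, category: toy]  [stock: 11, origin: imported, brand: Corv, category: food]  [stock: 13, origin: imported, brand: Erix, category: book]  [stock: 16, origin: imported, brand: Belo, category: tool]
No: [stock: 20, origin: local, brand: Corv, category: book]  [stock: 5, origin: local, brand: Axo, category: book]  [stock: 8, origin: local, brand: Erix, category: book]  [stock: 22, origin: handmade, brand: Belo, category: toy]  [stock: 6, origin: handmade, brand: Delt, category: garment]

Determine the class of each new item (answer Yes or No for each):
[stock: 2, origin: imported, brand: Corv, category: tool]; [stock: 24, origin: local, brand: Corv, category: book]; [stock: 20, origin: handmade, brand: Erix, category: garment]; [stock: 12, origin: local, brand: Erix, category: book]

Yes, No, No, No

Checking candidate rules against both groups, what survives is: origin is imported.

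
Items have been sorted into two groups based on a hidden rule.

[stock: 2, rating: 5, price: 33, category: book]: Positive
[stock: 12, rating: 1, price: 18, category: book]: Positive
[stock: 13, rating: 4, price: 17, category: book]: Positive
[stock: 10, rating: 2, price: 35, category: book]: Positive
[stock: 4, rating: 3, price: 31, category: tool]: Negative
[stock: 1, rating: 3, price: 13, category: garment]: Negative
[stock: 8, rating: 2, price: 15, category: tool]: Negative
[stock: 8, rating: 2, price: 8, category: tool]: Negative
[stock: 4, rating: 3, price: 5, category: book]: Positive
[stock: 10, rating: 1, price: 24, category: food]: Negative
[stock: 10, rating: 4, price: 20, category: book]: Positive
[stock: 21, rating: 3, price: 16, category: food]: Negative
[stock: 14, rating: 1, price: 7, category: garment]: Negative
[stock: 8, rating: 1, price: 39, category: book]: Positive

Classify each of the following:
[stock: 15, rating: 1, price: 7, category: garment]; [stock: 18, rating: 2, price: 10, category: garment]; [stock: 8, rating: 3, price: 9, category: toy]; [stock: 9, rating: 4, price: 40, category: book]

Negative, Negative, Negative, Positive

A rule that fits every label: category is book — true of each 'Positive' example, false of each 'Negative' one.
[stock: 15, rating: 1, price: 7, category: garment] — category is garment, hence Negative.
[stock: 18, rating: 2, price: 10, category: garment] — category is garment, hence Negative.
[stock: 8, rating: 3, price: 9, category: toy] — category is toy, hence Negative.
[stock: 9, rating: 4, price: 40, category: book] — category is book, hence Positive.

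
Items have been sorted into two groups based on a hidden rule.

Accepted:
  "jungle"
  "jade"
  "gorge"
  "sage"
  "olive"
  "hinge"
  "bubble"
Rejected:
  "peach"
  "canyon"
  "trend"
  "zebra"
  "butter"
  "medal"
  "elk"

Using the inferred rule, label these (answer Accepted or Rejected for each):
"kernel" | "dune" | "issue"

Rejected, Accepted, Accepted

The distinguishing property — ends with 'e' — holds for all the 'Accepted' cases and none of the 'Rejected' cases.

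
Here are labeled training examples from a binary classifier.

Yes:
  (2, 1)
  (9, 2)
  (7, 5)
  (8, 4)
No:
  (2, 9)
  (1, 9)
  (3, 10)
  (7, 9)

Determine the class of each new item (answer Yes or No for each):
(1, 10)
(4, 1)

All 'Yes' examples share one property — first > second — and every 'No' example lacks it.
No: (1, 10), since 1 < 10.
Yes: (4, 1), since 4 > 1.

No, Yes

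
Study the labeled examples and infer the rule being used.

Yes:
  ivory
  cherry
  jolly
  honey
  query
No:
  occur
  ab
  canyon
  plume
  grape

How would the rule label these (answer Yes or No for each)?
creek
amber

No, No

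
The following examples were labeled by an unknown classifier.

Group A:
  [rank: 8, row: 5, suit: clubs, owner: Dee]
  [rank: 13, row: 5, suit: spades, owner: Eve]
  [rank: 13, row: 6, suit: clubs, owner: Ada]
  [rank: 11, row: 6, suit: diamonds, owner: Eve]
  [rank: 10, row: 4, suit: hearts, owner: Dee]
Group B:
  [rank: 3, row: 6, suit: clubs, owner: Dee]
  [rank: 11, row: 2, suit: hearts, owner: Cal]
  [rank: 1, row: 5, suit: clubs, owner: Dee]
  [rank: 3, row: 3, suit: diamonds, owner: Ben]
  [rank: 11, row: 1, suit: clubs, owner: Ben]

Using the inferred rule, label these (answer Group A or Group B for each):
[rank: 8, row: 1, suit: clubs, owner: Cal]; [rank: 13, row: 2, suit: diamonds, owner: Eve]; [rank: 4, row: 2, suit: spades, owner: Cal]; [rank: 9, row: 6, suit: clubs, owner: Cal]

Group B, Group B, Group B, Group A

Every 'Group A' example satisfies: rank ≥ 8 AND row ≥ 3. None of the 'Group B' examples do.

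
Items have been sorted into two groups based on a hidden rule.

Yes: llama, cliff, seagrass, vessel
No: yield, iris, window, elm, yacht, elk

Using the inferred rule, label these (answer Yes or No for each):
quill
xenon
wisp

Rule: has a double letter. This holds for each 'Yes' example and fails for each 'No' one.

Yes, No, No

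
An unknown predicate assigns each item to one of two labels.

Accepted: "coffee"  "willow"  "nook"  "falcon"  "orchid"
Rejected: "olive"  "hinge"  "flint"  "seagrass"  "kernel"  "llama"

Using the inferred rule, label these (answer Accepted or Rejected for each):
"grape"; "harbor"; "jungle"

The rule appears to be: even length AND contains 'o'.
"grape" → length 5, no 'o' → Rejected. "harbor" → length 6, has 'o' → Accepted. "jungle" → length 6, no 'o' → Rejected.

Rejected, Accepted, Rejected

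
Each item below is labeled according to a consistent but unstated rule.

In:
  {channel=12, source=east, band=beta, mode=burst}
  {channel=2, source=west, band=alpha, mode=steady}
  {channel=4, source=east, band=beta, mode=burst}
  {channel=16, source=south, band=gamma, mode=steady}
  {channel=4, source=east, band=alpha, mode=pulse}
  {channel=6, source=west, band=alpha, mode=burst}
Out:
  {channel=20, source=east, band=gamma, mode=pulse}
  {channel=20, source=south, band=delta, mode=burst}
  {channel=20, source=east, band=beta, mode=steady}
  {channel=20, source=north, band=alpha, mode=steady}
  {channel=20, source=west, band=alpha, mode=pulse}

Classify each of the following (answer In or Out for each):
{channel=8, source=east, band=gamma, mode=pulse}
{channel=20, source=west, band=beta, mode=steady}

Rule: channel ≤ 16. This holds for each 'In' example and fails for each 'Out' one.

In, Out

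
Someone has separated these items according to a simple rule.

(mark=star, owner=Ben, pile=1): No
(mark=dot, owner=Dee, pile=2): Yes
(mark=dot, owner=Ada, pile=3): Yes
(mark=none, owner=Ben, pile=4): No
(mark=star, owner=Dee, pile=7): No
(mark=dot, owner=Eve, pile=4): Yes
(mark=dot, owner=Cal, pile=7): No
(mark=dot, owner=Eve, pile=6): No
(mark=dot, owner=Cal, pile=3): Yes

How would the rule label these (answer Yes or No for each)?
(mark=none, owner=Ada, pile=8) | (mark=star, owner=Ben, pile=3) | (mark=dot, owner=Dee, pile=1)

The rule appears to be: mark is dot AND pile ≤ 4.
No: (mark=none, owner=Ada, pile=8), since mark is none, pile = 8. No: (mark=star, owner=Ben, pile=3), since mark is star, pile = 3. Yes: (mark=dot, owner=Dee, pile=1), since mark is dot, pile = 1.

No, No, Yes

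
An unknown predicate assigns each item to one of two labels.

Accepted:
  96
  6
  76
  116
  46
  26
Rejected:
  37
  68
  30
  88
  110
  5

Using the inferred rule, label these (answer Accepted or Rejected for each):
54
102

The simplest hypothesis consistent with all the labels is: ends in digit 6.
54 → last digit 4 → Rejected.
102 → last digit 2 → Rejected.

Rejected, Rejected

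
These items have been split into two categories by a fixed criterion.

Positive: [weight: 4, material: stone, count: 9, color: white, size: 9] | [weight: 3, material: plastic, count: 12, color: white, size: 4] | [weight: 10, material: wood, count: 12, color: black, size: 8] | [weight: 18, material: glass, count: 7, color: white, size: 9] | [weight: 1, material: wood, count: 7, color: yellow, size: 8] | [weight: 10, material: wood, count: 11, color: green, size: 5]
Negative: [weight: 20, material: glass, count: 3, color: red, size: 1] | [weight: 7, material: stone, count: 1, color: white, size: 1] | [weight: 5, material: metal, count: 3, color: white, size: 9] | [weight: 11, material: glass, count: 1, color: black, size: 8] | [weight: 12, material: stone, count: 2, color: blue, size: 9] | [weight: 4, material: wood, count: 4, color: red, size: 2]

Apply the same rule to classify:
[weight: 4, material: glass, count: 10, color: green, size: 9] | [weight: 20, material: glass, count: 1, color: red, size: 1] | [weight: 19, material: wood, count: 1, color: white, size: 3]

Positive, Negative, Negative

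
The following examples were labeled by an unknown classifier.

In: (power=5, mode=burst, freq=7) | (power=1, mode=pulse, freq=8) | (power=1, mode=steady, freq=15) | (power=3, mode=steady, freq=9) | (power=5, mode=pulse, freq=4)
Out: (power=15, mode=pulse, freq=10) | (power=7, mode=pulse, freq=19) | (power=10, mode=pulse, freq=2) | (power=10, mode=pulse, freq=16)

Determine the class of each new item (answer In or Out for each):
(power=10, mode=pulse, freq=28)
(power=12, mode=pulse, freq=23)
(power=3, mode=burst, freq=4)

The distinguishing property — power ≤ 5 — holds for all the 'In' cases and none of the 'Out' cases.
(power=10, mode=pulse, freq=28): power = 10 — does not fit, so Out. (power=12, mode=pulse, freq=23): power = 12 — does not fit, so Out. (power=3, mode=burst, freq=4): power = 3 — satisfies this, so In.

Out, Out, In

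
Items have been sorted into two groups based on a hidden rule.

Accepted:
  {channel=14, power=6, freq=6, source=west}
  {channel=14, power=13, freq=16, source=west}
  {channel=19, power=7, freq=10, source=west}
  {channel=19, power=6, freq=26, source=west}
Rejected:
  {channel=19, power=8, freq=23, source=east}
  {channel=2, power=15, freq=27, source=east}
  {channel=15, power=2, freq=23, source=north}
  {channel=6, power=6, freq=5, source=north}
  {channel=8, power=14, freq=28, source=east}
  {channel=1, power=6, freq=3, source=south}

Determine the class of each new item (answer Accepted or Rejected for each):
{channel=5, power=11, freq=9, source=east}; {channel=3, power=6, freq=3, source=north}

Rejected, Rejected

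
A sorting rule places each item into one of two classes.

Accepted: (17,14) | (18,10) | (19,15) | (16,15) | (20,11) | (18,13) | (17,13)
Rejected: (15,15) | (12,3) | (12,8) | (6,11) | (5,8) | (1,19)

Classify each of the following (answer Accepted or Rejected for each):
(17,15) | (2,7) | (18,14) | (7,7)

The rule appears to be: first ≥ 16.
(17,15) → first 17 → Accepted.
(2,7) → first 2 → Rejected.
(18,14) → first 18 → Accepted.
(7,7) → first 7 → Rejected.

Accepted, Rejected, Accepted, Rejected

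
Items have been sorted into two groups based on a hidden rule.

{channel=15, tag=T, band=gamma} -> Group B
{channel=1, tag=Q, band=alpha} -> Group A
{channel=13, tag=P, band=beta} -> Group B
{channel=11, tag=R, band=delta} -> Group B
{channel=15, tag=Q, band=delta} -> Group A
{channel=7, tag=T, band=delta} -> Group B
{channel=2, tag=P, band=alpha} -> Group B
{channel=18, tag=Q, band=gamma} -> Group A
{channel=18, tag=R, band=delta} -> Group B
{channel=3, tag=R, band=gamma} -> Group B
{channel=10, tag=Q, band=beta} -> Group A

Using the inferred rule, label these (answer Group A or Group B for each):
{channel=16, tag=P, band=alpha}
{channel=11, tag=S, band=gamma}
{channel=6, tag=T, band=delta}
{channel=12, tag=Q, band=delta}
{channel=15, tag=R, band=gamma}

Group B, Group B, Group B, Group A, Group B

The simplest hypothesis consistent with all the labels is: tag is Q.
{channel=16, tag=P, band=alpha} → tag is P → Group B.
{channel=11, tag=S, band=gamma} → tag is S → Group B.
{channel=6, tag=T, band=delta} → tag is T → Group B.
{channel=12, tag=Q, band=delta} → tag is Q → Group A.
{channel=15, tag=R, band=gamma} → tag is R → Group B.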